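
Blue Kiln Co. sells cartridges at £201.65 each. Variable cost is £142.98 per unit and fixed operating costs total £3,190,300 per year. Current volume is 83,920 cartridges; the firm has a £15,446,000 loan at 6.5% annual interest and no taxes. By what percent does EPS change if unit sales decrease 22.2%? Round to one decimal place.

-149.9%

At 83,920 units, contribution = 83,920 × £58.67 = £4,923,586.40.
EBIT = £4,923,586.40 − £3,190,300 = £1,733,286.40.
After interest of £1,003,990.00, pre-tax earnings = £729,296.40.
Degree of combined leverage = contribution ÷ (EBIT − I) = £4,923,586.40 ÷ £729,296.40 = 6.7511.
EPS therefore changes by 6.7511 × (-22.2%) = -149.9%.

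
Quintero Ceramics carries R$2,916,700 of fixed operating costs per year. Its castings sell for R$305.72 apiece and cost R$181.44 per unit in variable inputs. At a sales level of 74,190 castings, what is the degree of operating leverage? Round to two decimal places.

1.46

Total contribution margin = 74,190 × R$124.28 = R$9,220,333.20.
Operating income = contribution − fixed costs = R$9,220,333.20 − R$2,916,700 = R$6,303,633.20.
Degree of operating leverage = R$9,220,333.20 / R$6,303,633.20 = 1.4627.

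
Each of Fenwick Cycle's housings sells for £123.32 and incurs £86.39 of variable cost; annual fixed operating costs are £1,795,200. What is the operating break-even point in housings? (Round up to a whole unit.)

Each unit contributes £123.32 − £86.39 = £36.93.
Break-even Q = £1,795,200 / £36.93 = 48,610.89 → 48,611 housings.

48,611 housings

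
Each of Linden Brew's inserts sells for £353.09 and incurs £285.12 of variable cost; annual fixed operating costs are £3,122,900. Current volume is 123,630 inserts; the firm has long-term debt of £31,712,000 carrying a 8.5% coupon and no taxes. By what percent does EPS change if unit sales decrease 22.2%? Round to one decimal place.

-72.2%

At 123,630 units, contribution = 123,630 × £67.97 = £8,403,131.10.
EBIT = £8,403,131.10 − £3,122,900 = £5,280,231.10.
Interest = £2,695,520.00, so EBIT − I = £2,584,711.10.
DCL = total CM / (EBIT − I) = £8,403,131.10 / £2,584,711.10 = 3.2511.
EPS therefore changes by 3.2511 × (-22.2%) = -72.2%.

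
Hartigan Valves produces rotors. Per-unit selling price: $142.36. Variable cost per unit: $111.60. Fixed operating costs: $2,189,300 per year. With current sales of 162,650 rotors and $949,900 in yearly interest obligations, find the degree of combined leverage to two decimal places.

At 162,650 units, contribution = 162,650 × $30.76 = $5,003,114.00.
Subtracting fixed costs: EBIT = $5,003,114.00 − $2,189,300 = $2,813,814.00. Interest = $949,900.00, so EBIT − I = $1,863,914.00.
Degree of total leverage = total CM / (EBIT − interest) = $5,003,114.00 / $1,863,914.00 = 2.6842.

2.68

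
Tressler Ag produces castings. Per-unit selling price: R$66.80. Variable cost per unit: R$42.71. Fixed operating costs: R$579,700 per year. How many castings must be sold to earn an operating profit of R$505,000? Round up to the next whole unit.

45,027 castings

Contribution margin per unit = R$66.80 − R$42.71 = R$24.09.
Units = (FC + target) / CM = (R$579,700 + R$505,000) / R$24.09 = 45,026.98, so 45,027 castings.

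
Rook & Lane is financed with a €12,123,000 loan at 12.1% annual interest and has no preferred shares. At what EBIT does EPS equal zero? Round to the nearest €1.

Annual interest = 12.1% × €12,123,000 = €1,466,883.00.
With no preferred dividends, EPS = 0 when EBIT exactly covers interest, so the financial break-even EBIT is €1,466,883.00.

€1,466,883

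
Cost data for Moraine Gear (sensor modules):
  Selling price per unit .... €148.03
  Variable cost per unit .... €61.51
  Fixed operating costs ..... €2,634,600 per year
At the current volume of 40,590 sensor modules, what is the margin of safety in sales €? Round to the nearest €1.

€1,500,911

Unit CM = price − variable cost = €148.03 − €61.51 = €86.52. Break-even units = €2,634,600 ÷ €86.52 = 30,450.76; break-even revenue = 30,450.76 × €148.03 = €4,507,626.42.
Current sales = 40,590 × €148.03 = €6,008,537.70.
Margin of safety = €6,008,537.70 − €4,507,626.42 = €1,500,911.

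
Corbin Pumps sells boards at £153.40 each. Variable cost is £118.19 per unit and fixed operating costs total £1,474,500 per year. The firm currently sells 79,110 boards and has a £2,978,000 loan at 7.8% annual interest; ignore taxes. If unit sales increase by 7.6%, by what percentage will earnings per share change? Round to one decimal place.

+19.6%

Contribution at this volume is 79,110 × £35.21 = £2,785,463.10.
EBIT = £2,785,463.10 − £1,474,500 = £1,310,963.10.
Interest = £232,284.00, so EBIT − I = £1,078,679.10.
Degree of combined leverage = contribution ÷ (EBIT − I) = £2,785,463.10 ÷ £1,078,679.10 = 2.5823.
%ΔEPS = DCL × %ΔSales = 2.5823 × +7.6% = +19.6%.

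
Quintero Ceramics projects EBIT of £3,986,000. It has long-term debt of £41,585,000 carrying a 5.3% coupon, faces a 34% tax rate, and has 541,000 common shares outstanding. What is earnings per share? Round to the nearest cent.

£2.17

Pre-tax income = £3,986,000 − £2,204,005.00 = £1,781,995.00.
After tax at 34%: net income = £1,781,995.00 × 0.66 = £1,176,116.70.
EPS = £1,176,116.70 ÷ 541,000 = £2.17.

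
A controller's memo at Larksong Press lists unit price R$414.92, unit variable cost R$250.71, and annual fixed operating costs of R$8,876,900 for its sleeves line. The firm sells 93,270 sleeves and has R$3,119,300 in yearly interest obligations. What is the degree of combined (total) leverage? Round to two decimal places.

Contribution at this volume is 93,270 × R$164.21 = R$15,315,866.70.
Subtracting fixed costs: EBIT = R$15,315,866.70 − R$8,876,900 = R$6,438,966.70. Interest = R$3,119,300.00, so EBIT − I = R$3,319,666.70.
DCL = contribution ÷ (EBIT − I) = R$15,315,866.70 ÷ R$3,319,666.70 = 4.6137.

4.61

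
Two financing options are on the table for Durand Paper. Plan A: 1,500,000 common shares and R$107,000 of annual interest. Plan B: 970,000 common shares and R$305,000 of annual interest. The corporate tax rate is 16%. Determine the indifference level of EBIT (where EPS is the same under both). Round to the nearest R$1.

Set EPS_A = EPS_B: (EBIT − R$107,000)(1 − 0.16) ÷ 1,500,000 = (EBIT − R$305,000)(1 − 0.16) ÷ 970,000.
The (1 − t) factor cancels: (EBIT − 107,000) × 970,000 = (EBIT − 305,000) × 1,500,000.
EBIT × (1,500,000 − 970,000) = 305,000 × 1,500,000 − 107,000 × 970,000 = 353,710,000,000, so EBIT = 353,710,000,000 ÷ 530,000 = 667,377.36.

R$667,377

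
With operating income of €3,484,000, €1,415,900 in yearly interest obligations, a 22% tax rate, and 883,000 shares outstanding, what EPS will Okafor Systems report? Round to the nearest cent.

€1.83

Pre-tax income = €3,484,000 − €1,415,900.00 = €2,068,100.00.
Net income = €2,068,100.00 × (1 − 0.22) = €1,613,118.00.
Per share: €1,613,118.00 / 883,000 shares = €1.83.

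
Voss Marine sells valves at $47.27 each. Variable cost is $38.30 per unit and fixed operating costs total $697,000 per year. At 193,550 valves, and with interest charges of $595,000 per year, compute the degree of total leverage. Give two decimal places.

Total contribution margin = 193,550 × $8.97 = $1,736,143.50.
Operating income = contribution − fixed costs = $1,736,143.50 − $697,000 = $1,039,143.50. Interest = $595,000.00.
DOL = $1,736,143.50 ÷ $1,039,143.50 = 1.6707; DFL = $1,039,143.50 ÷ $444,143.50 = 2.3397.
DCL = DOL × DFL = 1.6707 × 2.3397 = 3.9089.

3.91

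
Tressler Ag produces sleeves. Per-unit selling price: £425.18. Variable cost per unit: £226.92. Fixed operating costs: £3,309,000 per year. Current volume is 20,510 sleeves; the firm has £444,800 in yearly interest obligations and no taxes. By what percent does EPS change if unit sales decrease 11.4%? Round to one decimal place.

Total contribution margin = 20,510 × £198.26 = £4,066,312.60.
EBIT = £4,066,312.60 − £3,309,000 = £757,312.60.
Interest = £444,800.00, so EBIT − I = £312,512.60.
Degree of combined leverage = contribution ÷ (EBIT − I) = £4,066,312.60 ÷ £312,512.60 = 13.0117.
EPS therefore changes by 13.0117 × (-11.4%) = -148.3%.

-148.3%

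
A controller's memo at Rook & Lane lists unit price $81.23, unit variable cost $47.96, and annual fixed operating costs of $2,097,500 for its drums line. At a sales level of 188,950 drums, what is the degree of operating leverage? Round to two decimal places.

At 188,950 units, contribution = 188,950 × $33.27 = $6,286,366.50.
Subtracting fixed costs: EBIT = $6,286,366.50 − $2,097,500 = $4,188,866.50.
So DOL = total CM / EBIT = $6,286,366.50 / $4,188,866.50 = 1.5007.

1.50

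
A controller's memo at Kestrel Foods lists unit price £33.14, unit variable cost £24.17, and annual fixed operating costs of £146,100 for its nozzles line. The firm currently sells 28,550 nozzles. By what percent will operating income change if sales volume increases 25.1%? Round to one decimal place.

At 28,550 units, contribution = 28,550 × £8.97 = £256,093.50.
Subtracting fixed costs: EBIT = £256,093.50 − £146,100 = £109,993.50.
So DOL = total CM / EBIT = £256,093.50 / £109,993.50 = 2.3283.
Operating income changes by 2.3283 × +25.1% = +58.4%.

+58.4%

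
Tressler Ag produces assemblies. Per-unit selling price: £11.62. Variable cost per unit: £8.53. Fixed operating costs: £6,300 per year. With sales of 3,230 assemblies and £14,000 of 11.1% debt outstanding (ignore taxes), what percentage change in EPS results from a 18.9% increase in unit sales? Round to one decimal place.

Contribution at this volume is 3,230 × £3.09 = £9,980.70.
EBIT = £9,980.70 − £6,300 = £3,680.70.
Interest = £1,554.00, so EBIT − I = £2,126.70.
Degree of combined leverage = contribution ÷ (EBIT − I) = £9,980.70 ÷ £2,126.70 = 4.6930.
EPS therefore changes by 4.6930 × (+18.9%) = +88.7%.

+88.7%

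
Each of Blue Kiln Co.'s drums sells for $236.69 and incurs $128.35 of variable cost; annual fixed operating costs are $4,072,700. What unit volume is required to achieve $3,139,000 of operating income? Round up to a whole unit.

Contribution margin per unit = $236.69 − $128.35 = $108.34.
Need Q such that Q × $108.34 − $4,072,700 = $3,139,000, i.e. Q = $7,211,700 / $108.34 = 66,565.44 → 66,566.

66,566 drums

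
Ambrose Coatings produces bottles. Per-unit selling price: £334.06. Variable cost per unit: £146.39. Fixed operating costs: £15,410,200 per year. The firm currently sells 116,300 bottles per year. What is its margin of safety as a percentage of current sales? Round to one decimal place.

Unit CM = price − variable cost = £334.06 − £146.39 = £187.67. Break-even units = £15,410,200 ÷ £187.67 = 82,113.28; break-even revenue = 82,113.28 × £334.06 = £27,430,763.64.
Current sales = 116,300 × £334.06 = £38,851,178.00.
Margin of safety = (£38,851,178.00 − £27,430,763.64) ÷ £38,851,178.00 = 29.4%.

29.4%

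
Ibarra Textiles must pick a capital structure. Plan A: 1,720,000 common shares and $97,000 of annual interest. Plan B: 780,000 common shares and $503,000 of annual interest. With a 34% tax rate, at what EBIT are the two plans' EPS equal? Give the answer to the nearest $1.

$839,894

At indifference, (EBIT − 97,000)(1 − t)/1,720,000 = (EBIT − 503,000)(1 − t)/780,000.
The (1 − t) factor cancels: (EBIT − 97,000) × 780,000 = (EBIT − 503,000) × 1,720,000.
EBIT × (1,720,000 − 780,000) = 503,000 × 1,720,000 − 97,000 × 780,000 = 789,500,000,000, so EBIT = 789,500,000,000 ÷ 940,000 = 839,893.62.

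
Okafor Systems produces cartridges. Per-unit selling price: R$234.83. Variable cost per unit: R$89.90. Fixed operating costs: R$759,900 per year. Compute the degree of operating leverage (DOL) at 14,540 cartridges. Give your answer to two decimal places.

Total contribution margin = 14,540 × R$144.93 = R$2,107,282.20.
EBIT = R$2,107,282.20 − R$759,900 = R$1,347,382.20.
Degree of operating leverage = R$2,107,282.20 / R$1,347,382.20 = 1.5640.

1.56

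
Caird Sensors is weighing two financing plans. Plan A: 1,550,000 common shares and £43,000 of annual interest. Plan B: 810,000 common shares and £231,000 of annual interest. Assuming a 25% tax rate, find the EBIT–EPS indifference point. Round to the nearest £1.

£436,784

Set EPS_A = EPS_B: (EBIT − £43,000)(1 − 0.25) ÷ 1,550,000 = (EBIT − £231,000)(1 − 0.25) ÷ 810,000.
The (1 − t) factor cancels: (EBIT − 43,000) × 810,000 = (EBIT − 231,000) × 1,550,000.
EBIT × (1,550,000 − 810,000) = 231,000 × 1,550,000 − 43,000 × 810,000 = 323,220,000,000, so EBIT = 323,220,000,000 ÷ 740,000 = 436,783.78.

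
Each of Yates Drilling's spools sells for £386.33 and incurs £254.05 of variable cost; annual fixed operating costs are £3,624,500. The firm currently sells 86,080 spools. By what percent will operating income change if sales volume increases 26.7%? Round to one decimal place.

+39.2%

At 86,080 units, contribution = 86,080 × £132.28 = £11,386,662.40.
Operating income = contribution − fixed costs = £11,386,662.40 − £3,624,500 = £7,762,162.40.
Degree of operating leverage = £11,386,662.40 / £7,762,162.40 = 1.4669.
Operating income changes by 1.4669 × +26.7% = +39.2%.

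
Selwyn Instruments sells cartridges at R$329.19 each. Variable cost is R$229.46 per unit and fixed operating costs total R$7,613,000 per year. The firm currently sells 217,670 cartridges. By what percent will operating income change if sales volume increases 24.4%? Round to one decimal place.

+37.6%

At 217,670 units, contribution = 217,670 × R$99.73 = R$21,708,229.10.
EBIT = R$21,708,229.10 − R$7,613,000 = R$14,095,229.10.
So DOL = total CM / EBIT = R$21,708,229.10 / R$14,095,229.10 = 1.5401.
So EBIT moves 1.5401 × (+24.4%) = +37.6%.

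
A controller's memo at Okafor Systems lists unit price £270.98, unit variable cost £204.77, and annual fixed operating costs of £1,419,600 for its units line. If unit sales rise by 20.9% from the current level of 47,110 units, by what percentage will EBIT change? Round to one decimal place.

+38.4%

At 47,110 units, contribution = 47,110 × £66.21 = £3,119,153.10.
Operating income = contribution − fixed costs = £3,119,153.10 − £1,419,600 = £1,699,553.10.
So DOL = total CM / EBIT = £3,119,153.10 / £1,699,553.10 = 1.8353.
So EBIT moves 1.8353 × (+20.9%) = +38.4%.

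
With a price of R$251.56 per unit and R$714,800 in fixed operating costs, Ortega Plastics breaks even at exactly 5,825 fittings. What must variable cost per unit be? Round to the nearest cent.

R$128.85

Contribution per unit must be FC / Q = R$714,800 / 5,825 = R$122.7124.
Hence VC = price − CM = R$251.56 − R$122.7124 = R$128.85.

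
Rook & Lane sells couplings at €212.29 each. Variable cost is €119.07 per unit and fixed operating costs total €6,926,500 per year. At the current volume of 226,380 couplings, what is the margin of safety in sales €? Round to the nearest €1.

€32,284,485

Each unit contributes €212.29 − €119.07 = €93.22. Break-even units = €6,926,500 ÷ €93.22 = 74,302.72; break-even revenue = 74,302.72 × €212.29 = €15,773,725.43.
Actual sales revenue = 226,380 × €212.29 = €48,058,210.20.
Margin of safety = €48,058,210.20 − €15,773,725.43 = €32,284,485.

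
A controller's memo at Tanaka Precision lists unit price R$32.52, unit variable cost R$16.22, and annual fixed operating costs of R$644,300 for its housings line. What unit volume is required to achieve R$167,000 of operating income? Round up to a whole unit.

49,774 housings

Unit CM = price − variable cost = R$32.52 − R$16.22 = R$16.30.
Required volume = (fixed costs + target profit) ÷ CM = (R$644,300 + R$167,000) ÷ R$16.30 = 49,773.01, so 49,774 housings.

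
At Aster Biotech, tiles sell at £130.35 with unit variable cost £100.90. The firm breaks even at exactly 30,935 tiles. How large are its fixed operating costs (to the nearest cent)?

Each unit contributes £130.35 − £100.90 = £29.45.
Fixed costs = break-even units × CM = 30,935 × £29.45 = £911,035.75.

£911,035.75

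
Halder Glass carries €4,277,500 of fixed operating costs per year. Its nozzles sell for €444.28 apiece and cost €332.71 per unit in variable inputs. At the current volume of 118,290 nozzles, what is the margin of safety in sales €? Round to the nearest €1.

€35,520,560

Unit CM = price − variable cost = €444.28 − €332.71 = €111.57. Break-even units = €4,277,500 ÷ €111.57 = 38,339.16; break-even revenue = 38,339.16 × €444.28 = €17,033,321.68.
Current sales = 118,290 × €444.28 = €52,553,881.20.
Margin of safety = €52,553,881.20 − €17,033,321.68 = €35,520,560.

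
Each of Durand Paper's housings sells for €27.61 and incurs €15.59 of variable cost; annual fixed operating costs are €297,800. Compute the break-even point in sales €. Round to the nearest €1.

Contribution margin per unit = €27.61 − €15.59 = €12.02, a CM ratio of €12.02 ÷ €27.61 = 0.4353.
Break-even sales = FC ÷ CM ratio = €297,800 × €27.61 / €12.02 = €684,048.

€684,048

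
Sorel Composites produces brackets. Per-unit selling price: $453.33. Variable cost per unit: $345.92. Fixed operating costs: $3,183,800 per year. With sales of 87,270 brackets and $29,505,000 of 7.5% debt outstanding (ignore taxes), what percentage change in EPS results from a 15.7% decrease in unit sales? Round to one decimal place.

At 87,270 units, contribution = 87,270 × $107.41 = $9,373,670.70.
EBIT = $9,373,670.70 − $3,183,800 = $6,189,870.70.
After interest of $2,212,875.00, pre-tax earnings = $3,976,995.70.
DCL = total CM / (EBIT − I) = $9,373,670.70 / $3,976,995.70 = 2.3570.
EPS therefore changes by 2.3570 × (-15.7%) = -37.0%.

-37.0%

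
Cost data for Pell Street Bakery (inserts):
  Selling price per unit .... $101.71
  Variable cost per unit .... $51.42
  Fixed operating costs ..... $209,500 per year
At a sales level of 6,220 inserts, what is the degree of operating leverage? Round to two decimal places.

3.03

Contribution at this volume is 6,220 × $50.29 = $312,803.80.
Operating income = contribution − fixed costs = $312,803.80 − $209,500 = $103,303.80.
So DOL = total CM / EBIT = $312,803.80 / $103,303.80 = 3.0280.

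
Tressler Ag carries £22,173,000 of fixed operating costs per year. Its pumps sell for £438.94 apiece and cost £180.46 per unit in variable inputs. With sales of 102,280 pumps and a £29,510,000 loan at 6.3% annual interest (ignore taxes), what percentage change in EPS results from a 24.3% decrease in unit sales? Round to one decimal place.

Total contribution margin = 102,280 × £258.48 = £26,437,334.40.
EBIT = £26,437,334.40 − £22,173,000 = £4,264,334.40.
Interest = £1,859,130.00, so EBIT − I = £2,405,204.40.
DCL = total CM / (EBIT − I) = £26,437,334.40 / £2,405,204.40 = 10.9917.
EPS therefore changes by 10.9917 × (-24.3%) = -267.1%.

-267.1%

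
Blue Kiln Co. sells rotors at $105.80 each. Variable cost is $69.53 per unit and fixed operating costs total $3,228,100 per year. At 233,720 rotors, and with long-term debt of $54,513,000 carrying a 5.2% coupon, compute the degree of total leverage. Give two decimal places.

3.51

Contribution at this volume is 233,720 × $36.27 = $8,477,024.40.
EBIT = $8,477,024.40 − $3,228,100 = $5,248,924.40. Interest = $2,834,676.00.
DOL = $8,477,024.40 ÷ $5,248,924.40 = 1.6150; DFL = $5,248,924.40 ÷ $2,414,248.40 = 2.1741.
DCL = DOL × DFL = 1.6150 × 2.1741 = 3.5112.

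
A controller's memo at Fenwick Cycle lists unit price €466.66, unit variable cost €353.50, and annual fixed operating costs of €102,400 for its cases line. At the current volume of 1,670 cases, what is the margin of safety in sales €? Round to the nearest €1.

Unit CM = price − variable cost = €466.66 − €353.50 = €113.16. Break-even units = €102,400 ÷ €113.16 = 904.91; break-even revenue = 904.91 × €466.66 = €422,286.89.
Current sales = 1,670 × €466.66 = €779,322.20.
Margin of safety = €779,322.20 − €422,286.89 = €357,035.

€357,035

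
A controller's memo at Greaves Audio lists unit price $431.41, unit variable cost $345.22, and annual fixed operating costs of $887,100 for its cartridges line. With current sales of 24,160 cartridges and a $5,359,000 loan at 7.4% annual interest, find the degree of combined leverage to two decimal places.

2.61

Total contribution margin = 24,160 × $86.19 = $2,082,350.40.
EBIT = $2,082,350.40 − $887,100 = $1,195,250.40. Interest = $396,566.00.
DOL = $2,082,350.40 ÷ $1,195,250.40 = 1.7422; DFL = $1,195,250.40 ÷ $798,684.40 = 1.4965.
Combined leverage = 1.7422 × 1.4965 = 2.6072.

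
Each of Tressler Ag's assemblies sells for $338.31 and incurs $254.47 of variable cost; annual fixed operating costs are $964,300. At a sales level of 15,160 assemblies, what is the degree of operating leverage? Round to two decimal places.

4.14

Total contribution margin = 15,160 × $83.84 = $1,271,014.40.
EBIT = $1,271,014.40 − $964,300 = $306,714.40.
DOL = contribution ÷ EBIT = $1,271,014.40 ÷ $306,714.40 = 4.1440.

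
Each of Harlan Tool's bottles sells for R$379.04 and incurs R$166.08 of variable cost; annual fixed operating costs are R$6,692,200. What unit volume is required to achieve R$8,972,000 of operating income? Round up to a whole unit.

73,555 bottles

Unit CM = price − variable cost = R$379.04 − R$166.08 = R$212.96.
Units = (FC + target) / CM = (R$6,692,200 + R$8,972,000) / R$212.96 = 73,554.66, so 73,555 bottles.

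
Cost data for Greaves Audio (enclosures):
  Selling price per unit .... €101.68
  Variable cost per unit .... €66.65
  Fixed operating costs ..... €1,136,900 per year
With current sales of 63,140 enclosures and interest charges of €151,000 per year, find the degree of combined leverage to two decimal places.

2.39

Total contribution margin = 63,140 × €35.03 = €2,211,794.20.
Operating income = contribution − fixed costs = €2,211,794.20 − €1,136,900 = €1,074,894.20. Interest = €151,000.00, so EBIT − I = €923,894.20.
DCL = contribution ÷ (EBIT − I) = €2,211,794.20 ÷ €923,894.20 = 2.3940.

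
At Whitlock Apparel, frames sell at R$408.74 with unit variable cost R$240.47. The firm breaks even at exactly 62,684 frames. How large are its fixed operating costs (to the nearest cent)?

R$10,547,836.68

Unit CM = price − variable cost = R$408.74 − R$240.47 = R$168.27.
Since BE = FC / CM, FC = 62,684 × R$168.27 = R$10,547,836.68.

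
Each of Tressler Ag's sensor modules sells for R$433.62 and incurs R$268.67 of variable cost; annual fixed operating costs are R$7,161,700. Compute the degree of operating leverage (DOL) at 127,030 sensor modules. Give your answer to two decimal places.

Total contribution margin = 127,030 × R$164.95 = R$20,953,598.50.
Operating income = contribution − fixed costs = R$20,953,598.50 − R$7,161,700 = R$13,791,898.50.
Degree of operating leverage = R$20,953,598.50 / R$13,791,898.50 = 1.5193.

1.52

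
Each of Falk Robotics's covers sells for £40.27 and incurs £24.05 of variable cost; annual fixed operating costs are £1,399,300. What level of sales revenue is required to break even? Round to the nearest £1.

CM per unit = £40.27 − £24.05 = £16.22; CM ratio = £16.22 / £40.27 = 0.4028.
Break-even sales = FC ÷ CM ratio = £1,399,300 × £40.27 / £16.22 = £3,474,094.

£3,474,094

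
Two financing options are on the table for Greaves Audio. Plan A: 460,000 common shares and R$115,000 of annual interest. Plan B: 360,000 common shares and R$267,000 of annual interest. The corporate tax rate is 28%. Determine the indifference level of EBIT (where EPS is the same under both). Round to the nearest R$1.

R$814,200

Set EPS_A = EPS_B: (EBIT − R$115,000)(1 − 0.28) ÷ 460,000 = (EBIT − R$267,000)(1 − 0.28) ÷ 360,000.
The (1 − t) factor cancels: (EBIT − 115,000) × 360,000 = (EBIT − 267,000) × 460,000.
Solving, EBIT = (267,000·460,000 − 115,000·360,000) / (460,000 − 360,000) = 81,420,000,000 / 100,000 = 814,200.00.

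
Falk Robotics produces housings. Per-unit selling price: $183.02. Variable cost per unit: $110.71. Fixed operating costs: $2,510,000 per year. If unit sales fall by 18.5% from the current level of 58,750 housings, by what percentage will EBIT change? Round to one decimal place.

-45.2%

Contribution at this volume is 58,750 × $72.31 = $4,248,212.50.
Operating income = contribution − fixed costs = $4,248,212.50 − $2,510,000 = $1,738,212.50.
Degree of operating leverage = $4,248,212.50 / $1,738,212.50 = 2.4440.
%ΔEBIT = DOL × %ΔSales = 2.4440 × -18.5% = -45.2%.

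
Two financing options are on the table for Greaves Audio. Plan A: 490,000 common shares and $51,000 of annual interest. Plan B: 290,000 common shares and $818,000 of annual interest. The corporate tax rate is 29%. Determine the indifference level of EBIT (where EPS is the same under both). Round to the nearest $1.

Set EPS_A = EPS_B: (EBIT − $51,000)(1 − 0.29) ÷ 490,000 = (EBIT − $818,000)(1 − 0.29) ÷ 290,000.
The (1 − t) factor cancels: (EBIT − 51,000) × 290,000 = (EBIT − 818,000) × 490,000.
EBIT × (490,000 − 290,000) = 818,000 × 490,000 − 51,000 × 290,000 = 386,030,000,000, so EBIT = 386,030,000,000 ÷ 200,000 = 1,930,150.00.

$1,930,150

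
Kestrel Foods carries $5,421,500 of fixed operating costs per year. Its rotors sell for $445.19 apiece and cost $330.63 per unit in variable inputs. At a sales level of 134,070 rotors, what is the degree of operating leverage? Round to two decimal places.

1.55

Total contribution margin = 134,070 × $114.56 = $15,359,059.20.
EBIT = $15,359,059.20 − $5,421,500 = $9,937,559.20.
Degree of operating leverage = $15,359,059.20 / $9,937,559.20 = 1.5456.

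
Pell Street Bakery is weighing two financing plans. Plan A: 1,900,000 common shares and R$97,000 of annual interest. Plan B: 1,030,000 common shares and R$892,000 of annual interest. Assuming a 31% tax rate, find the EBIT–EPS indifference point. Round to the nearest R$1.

R$1,833,207

At indifference, (EBIT − 97,000)(1 − t)/1,900,000 = (EBIT − 892,000)(1 − t)/1,030,000.
The (1 − t) factor cancels: (EBIT − 97,000) × 1,030,000 = (EBIT − 892,000) × 1,900,000.
Solving, EBIT = (892,000·1,900,000 − 97,000·1,030,000) / (1,900,000 − 1,030,000) = 1,594,890,000,000 / 870,000 = 1,833,206.90.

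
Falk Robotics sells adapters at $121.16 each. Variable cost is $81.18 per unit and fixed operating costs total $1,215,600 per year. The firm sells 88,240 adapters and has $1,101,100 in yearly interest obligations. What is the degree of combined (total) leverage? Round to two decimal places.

2.91

At 88,240 units, contribution = 88,240 × $39.98 = $3,527,835.20.
Operating income = contribution − fixed costs = $3,527,835.20 − $1,215,600 = $2,312,235.20. Interest = $1,101,100.00.
DOL = $3,527,835.20 ÷ $2,312,235.20 = 1.5257; DFL = $2,312,235.20 ÷ $1,211,135.20 = 1.9091.
DCL = DOL × DFL = 1.5257 × 1.9091 = 2.9127.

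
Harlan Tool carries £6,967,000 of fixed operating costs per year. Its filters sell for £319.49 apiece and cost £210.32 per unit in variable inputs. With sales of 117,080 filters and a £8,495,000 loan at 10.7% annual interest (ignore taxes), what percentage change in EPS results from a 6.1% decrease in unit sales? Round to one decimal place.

Total contribution margin = 117,080 × £109.17 = £12,781,623.60.
EBIT = £12,781,623.60 − £6,967,000 = £5,814,623.60.
Interest = £908,965.00, so EBIT − I = £4,905,658.60.
DCL = total CM / (EBIT − I) = £12,781,623.60 / £4,905,658.60 = 2.6055.
%ΔEPS = DCL × %ΔSales = 2.6055 × -6.1% = -15.9%.

-15.9%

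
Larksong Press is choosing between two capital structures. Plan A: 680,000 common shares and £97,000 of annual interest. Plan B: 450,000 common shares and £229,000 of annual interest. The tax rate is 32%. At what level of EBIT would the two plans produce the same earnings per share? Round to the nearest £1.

At indifference, (EBIT − 97,000)(1 − t)/680,000 = (EBIT − 229,000)(1 − t)/450,000.
The (1 − t) factor cancels: (EBIT − 97,000) × 450,000 = (EBIT − 229,000) × 680,000.
EBIT × (680,000 − 450,000) = 229,000 × 680,000 − 97,000 × 450,000 = 112,070,000,000, so EBIT = 112,070,000,000 ÷ 230,000 = 487,260.87.

£487,261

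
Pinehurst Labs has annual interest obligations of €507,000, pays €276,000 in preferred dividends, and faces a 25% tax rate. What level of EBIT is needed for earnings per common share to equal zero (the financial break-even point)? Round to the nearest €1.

€875,000

Preferred dividends are paid after tax, so their pre-tax equivalent is €276,000 ÷ (1 − 0.25) = €368,000.00.
EPS = 0 when EBIT covers interest plus the pre-tax preferred burden: €507,000 + €368,000.00 = €875,000.00.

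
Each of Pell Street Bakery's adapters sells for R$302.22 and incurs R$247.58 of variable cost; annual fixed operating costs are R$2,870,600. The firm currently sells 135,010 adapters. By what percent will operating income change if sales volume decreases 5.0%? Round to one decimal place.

-8.2%

Contribution at this volume is 135,010 × R$54.64 = R$7,376,946.40.
EBIT = R$7,376,946.40 − R$2,870,600 = R$4,506,346.40.
So DOL = total CM / EBIT = R$7,376,946.40 / R$4,506,346.40 = 1.6370.
%ΔEBIT = DOL × %ΔSales = 1.6370 × -5.0% = -8.2%.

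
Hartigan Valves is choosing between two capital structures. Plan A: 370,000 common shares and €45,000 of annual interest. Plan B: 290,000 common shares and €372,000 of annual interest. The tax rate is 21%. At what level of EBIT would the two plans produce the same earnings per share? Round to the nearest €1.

At indifference, (EBIT − 45,000)(1 − t)/370,000 = (EBIT − 372,000)(1 − t)/290,000.
The (1 − t) factor cancels: (EBIT − 45,000) × 290,000 = (EBIT − 372,000) × 370,000.
EBIT × (370,000 − 290,000) = 372,000 × 370,000 − 45,000 × 290,000 = 124,590,000,000, so EBIT = 124,590,000,000 ÷ 80,000 = 1,557,375.00.

€1,557,375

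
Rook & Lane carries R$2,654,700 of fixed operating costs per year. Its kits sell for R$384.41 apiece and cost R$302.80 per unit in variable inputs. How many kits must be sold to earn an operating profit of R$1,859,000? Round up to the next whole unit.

55,309 kits

Each unit contributes R$384.41 − R$302.80 = R$81.61.
Units = (FC + target) / CM = (R$2,654,700 + R$1,859,000) / R$81.61 = 55,308.17, so 55,309 kits.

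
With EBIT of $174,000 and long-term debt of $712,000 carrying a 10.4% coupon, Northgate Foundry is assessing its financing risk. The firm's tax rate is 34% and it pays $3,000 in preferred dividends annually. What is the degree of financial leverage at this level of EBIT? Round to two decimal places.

1.82

Interest = $74,048.00.
Preferred dividends grossed up pre-tax: $3,000 / (1 − 0.34) = $4,545.45.
DFL = EBIT ÷ [EBIT − I − D_p/(1−t)] = $174,000 ÷ [$174,000 − $74,048.00 − $4,545.45] = $174,000 ÷ $95,406.55 = 1.8238.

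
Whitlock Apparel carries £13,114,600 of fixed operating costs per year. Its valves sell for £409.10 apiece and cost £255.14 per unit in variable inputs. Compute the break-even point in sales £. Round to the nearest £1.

£34,847,901

Contribution margin per unit = £409.10 − £255.14 = £153.96, a CM ratio of £153.96 ÷ £409.10 = 0.3763.
Break-even sales = FC ÷ CM ratio = £13,114,600 × £409.10 / £153.96 = £34,847,901.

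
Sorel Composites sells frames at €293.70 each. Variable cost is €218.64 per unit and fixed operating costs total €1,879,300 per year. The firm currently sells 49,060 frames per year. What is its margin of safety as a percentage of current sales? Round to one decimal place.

49.0%

Each unit contributes €293.70 − €218.64 = €75.06. Break-even units = €1,879,300 ÷ €75.06 = 25,037.30; break-even revenue = 25,037.30 × €293.70 = €7,353,456.04.
Current sales = 49,060 × €293.70 = €14,408,922.00.
Margin of safety = (€14,408,922.00 − €7,353,456.04) ÷ €14,408,922.00 = 49.0%.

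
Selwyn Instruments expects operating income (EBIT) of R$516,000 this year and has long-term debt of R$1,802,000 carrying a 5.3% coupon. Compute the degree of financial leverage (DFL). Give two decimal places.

1.23

Annual interest charges come to R$95,506.00.
DFL = EBIT ÷ (EBIT − I) = R$516,000 ÷ (R$516,000 − R$95,506.00) = R$516,000 ÷ R$420,494.00 = 1.2271.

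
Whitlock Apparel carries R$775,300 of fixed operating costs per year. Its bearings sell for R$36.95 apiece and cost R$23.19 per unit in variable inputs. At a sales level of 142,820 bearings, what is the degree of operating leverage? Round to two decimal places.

Contribution at this volume is 142,820 × R$13.76 = R$1,965,203.20.
Subtracting fixed costs: EBIT = R$1,965,203.20 − R$775,300 = R$1,189,903.20.
Degree of operating leverage = R$1,965,203.20 / R$1,189,903.20 = 1.6516.

1.65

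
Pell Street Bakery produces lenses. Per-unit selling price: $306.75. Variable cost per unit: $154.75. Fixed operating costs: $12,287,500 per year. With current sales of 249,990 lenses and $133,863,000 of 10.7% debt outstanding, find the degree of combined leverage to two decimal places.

3.34

At 249,990 units, contribution = 249,990 × $152.00 = $37,998,480.00.
Operating income = contribution − fixed costs = $37,998,480.00 − $12,287,500 = $25,710,980.00. Interest = $14,323,341.00, so EBIT − I = $11,387,639.00.
DCL = contribution ÷ (EBIT − I) = $37,998,480.00 ÷ $11,387,639.00 = 3.3368.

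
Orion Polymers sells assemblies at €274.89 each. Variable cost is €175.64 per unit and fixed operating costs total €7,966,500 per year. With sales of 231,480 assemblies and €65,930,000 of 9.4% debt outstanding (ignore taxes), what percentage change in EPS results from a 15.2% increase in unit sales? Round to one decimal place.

Contribution at this volume is 231,480 × €99.25 = €22,974,390.00.
Subtracting fixed costs: EBIT = €22,974,390.00 − €7,966,500 = €15,007,890.00.
After interest of €6,197,420.00, pre-tax earnings = €8,810,470.00.
Degree of combined leverage = contribution ÷ (EBIT − I) = €22,974,390.00 ÷ €8,810,470.00 = 2.6076.
EPS therefore changes by 2.6076 × (+15.2%) = +39.6%.

+39.6%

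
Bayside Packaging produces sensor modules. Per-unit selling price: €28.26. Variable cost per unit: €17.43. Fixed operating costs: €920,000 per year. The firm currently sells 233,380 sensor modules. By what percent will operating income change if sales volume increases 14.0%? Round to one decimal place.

+22.0%

At 233,380 units, contribution = 233,380 × €10.83 = €2,527,505.40.
Subtracting fixed costs: EBIT = €2,527,505.40 − €920,000 = €1,607,505.40.
DOL = contribution ÷ EBIT = €2,527,505.40 ÷ €1,607,505.40 = 1.5723.
So EBIT moves 1.5723 × (+14.0%) = +22.0%.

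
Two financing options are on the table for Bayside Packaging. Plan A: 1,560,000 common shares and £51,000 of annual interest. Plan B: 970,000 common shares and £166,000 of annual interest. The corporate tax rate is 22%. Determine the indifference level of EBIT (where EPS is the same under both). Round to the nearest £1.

£355,068

At indifference, (EBIT − 51,000)(1 − t)/1,560,000 = (EBIT − 166,000)(1 − t)/970,000.
Cancelling (1 − t) and cross-multiplying: 970,000·(EBIT − 51,000) = 1,560,000·(EBIT − 166,000).
Solving, EBIT = (166,000·1,560,000 − 51,000·970,000) / (1,560,000 − 970,000) = 209,490,000,000 / 590,000 = 355,067.80.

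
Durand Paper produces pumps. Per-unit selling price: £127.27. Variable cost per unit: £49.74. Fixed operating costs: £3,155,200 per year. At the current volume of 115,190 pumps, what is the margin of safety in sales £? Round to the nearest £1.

Contribution margin per unit = £127.27 − £49.74 = £77.53. Break-even units = £3,155,200 ÷ £77.53 = 40,696.50; break-even revenue = 40,696.50 × £127.27 = £5,179,444.14.
Current sales = 115,190 × £127.27 = £14,660,231.30.
Margin of safety = £14,660,231.30 − £5,179,444.14 = £9,480,787.

£9,480,787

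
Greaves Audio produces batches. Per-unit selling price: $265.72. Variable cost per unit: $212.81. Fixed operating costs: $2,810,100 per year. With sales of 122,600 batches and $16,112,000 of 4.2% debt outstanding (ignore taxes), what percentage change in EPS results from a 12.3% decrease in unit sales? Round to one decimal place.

Total contribution margin = 122,600 × $52.91 = $6,486,766.00.
EBIT = $6,486,766.00 − $2,810,100 = $3,676,666.00.
After interest of $676,704.00, pre-tax earnings = $2,999,962.00.
DCL = total CM / (EBIT − I) = $6,486,766.00 / $2,999,962.00 = 2.1623.
%ΔEPS = DCL × %ΔSales = 2.1623 × -12.3% = -26.6%.

-26.6%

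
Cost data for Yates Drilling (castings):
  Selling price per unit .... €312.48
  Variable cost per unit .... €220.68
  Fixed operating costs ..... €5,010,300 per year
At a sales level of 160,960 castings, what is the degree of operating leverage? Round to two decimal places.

Total contribution margin = 160,960 × €91.80 = €14,776,128.00.
Subtracting fixed costs: EBIT = €14,776,128.00 − €5,010,300 = €9,765,828.00.
Degree of operating leverage = €14,776,128.00 / €9,765,828.00 = 1.5130.

1.51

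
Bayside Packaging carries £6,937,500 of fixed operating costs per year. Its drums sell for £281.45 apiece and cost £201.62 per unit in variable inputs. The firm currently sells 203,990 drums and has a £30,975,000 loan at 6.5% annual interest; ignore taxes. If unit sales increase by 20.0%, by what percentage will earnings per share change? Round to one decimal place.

+44.4%

Contribution at this volume is 203,990 × £79.83 = £16,284,521.70.
Operating income = contribution − fixed costs = £16,284,521.70 − £6,937,500 = £9,347,021.70.
Interest = £2,013,375.00, so EBIT − I = £7,333,646.70.
DCL = total CM / (EBIT − I) = £16,284,521.70 / £7,333,646.70 = 2.2205.
EPS therefore changes by 2.2205 × (+20.0%) = +44.4%.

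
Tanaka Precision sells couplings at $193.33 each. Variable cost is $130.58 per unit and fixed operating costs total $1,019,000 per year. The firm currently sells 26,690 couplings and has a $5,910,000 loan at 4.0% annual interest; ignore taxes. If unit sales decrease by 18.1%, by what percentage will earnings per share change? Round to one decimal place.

-72.3%

Contribution at this volume is 26,690 × $62.75 = $1,674,797.50.
EBIT = $1,674,797.50 − $1,019,000 = $655,797.50.
After interest of $236,400.00, pre-tax earnings = $419,397.50.
DCL = total CM / (EBIT − I) = $1,674,797.50 / $419,397.50 = 3.9933.
EPS therefore changes by 3.9933 × (-18.1%) = -72.3%.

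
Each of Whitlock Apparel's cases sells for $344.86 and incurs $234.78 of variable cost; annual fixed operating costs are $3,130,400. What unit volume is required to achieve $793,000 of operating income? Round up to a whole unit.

Unit CM = price − variable cost = $344.86 − $234.78 = $110.08.
Need Q such that Q × $110.08 − $3,130,400 = $793,000, i.e. Q = $3,923,400 / $110.08 = 35,641.35 → 35,642.

35,642 cases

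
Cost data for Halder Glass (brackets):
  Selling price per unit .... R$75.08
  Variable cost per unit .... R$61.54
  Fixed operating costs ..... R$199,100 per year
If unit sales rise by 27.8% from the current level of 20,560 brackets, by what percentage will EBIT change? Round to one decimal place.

+97.6%

Contribution at this volume is 20,560 × R$13.54 = R$278,382.40.
Subtracting fixed costs: EBIT = R$278,382.40 − R$199,100 = R$79,282.40.
So DOL = total CM / EBIT = R$278,382.40 / R$79,282.40 = 3.5113.
%ΔEBIT = DOL × %ΔSales = 3.5113 × +27.8% = +97.6%.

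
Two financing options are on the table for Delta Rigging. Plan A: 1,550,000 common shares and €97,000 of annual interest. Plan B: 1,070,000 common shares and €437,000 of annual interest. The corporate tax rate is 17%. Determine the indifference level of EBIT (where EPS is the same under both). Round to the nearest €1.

€1,194,917

Set EPS_A = EPS_B: (EBIT − €97,000)(1 − 0.17) ÷ 1,550,000 = (EBIT − €437,000)(1 − 0.17) ÷ 1,070,000.
The (1 − t) factor cancels: (EBIT − 97,000) × 1,070,000 = (EBIT − 437,000) × 1,550,000.
EBIT × (1,550,000 − 1,070,000) = 437,000 × 1,550,000 − 97,000 × 1,070,000 = 573,560,000,000, so EBIT = 573,560,000,000 ÷ 480,000 = 1,194,916.67.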